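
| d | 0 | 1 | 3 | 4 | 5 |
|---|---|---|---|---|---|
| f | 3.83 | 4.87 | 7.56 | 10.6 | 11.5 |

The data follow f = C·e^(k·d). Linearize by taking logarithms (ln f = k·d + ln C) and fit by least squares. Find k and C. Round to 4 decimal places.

k = 0.2297, C = 3.8693

Let Y = ln f. Fitting Y = k·d + ln C by least squares:
AᵀA = [[51.0000, 13.0000]; [13.0000, 5]], rhs = [29.3069, 9.7520]ᵀ  (here Σd = 13.0000, Σ(d)² = 51.0000, Σln f = 9.7520, Σd·ln f = 29.3069).
Δ = 51.0000·5 − (13.0000)² = 86.0000; k = (29.3069·5 − 13.0000·9.7520)/86.0000 = 0.22974, ln C = (51.0000·9.7520 − 13.0000·29.3069)/86.0000 = 1.35307, so C = exp(1.35307) = 3.86930.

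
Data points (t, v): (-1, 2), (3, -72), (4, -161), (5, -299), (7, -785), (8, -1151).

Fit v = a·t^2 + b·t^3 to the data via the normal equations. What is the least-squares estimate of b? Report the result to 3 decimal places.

b = -1.996

Entries of XᵀX: Σt^2·t^2 = 7460, Σt^2·t^3 = 53966, Σt^3·t^3 = 400244.
For Xᵀv: Σt^2·v = -122826, Σt^3·v = -908192.
Normal equations: [[7460, 53966]; [53966, 400244]]·[a, b]ᵀ = [-122826, -908192]ᵀ.
Eliminating b: 400244·(row 1) − 53966·(row 2) gives 73491084·a = 400244·(-122826) − 53966·(-908192) = -148880072, so a = -37220018/18372771.
Then b = ((-908192) − 53966·(-37220018/18372771))/400244 = -36671101/18372771.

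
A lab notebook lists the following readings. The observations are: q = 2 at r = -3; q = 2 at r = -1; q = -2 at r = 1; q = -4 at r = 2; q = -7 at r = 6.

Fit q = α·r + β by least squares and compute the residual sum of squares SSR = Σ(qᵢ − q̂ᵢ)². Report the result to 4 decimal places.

Setting ∂/∂α … = 0 gives: 51·α + 5·β = -60;  5·α + 5·β = -9.
(Σr·r = 51, Σr = 5, Σ1 = 5, Σr·q = -60, Σq = -9.)
det = 51·5 − 5² = 230.
α = ((-60)·5 − 5·(-9))/230 = -51/46; β = (51·(-9) − 5·(-60))/230 = -159/230.
Residuals: -73/115, 182/115, -1/5, -251/230, 79/230; SSR = 979/230.

SSR = 4.2565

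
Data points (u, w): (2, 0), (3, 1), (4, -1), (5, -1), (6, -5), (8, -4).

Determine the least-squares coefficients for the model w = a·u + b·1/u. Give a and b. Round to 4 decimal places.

a = -0.6126, b = 4.3892

MᵀM·[a, b]ᵀ = Mᵀw reads: 154·a + 6·b = -68;  6·a + (7301/14400)·b = -29/20.
(Σu·u = 154, Σu·1/u = 6, Σ1/u·1/u = 7301/14400, Σu·w = -68, Σ1/u·w = -29/20.)
Determinant 154·(7301/14400) − 6² = 302977/7200.
a = ((-68)·(7301/14400) − 6·(-29/20))/(302977/7200) = -185594/302977; b = (154·(-29/20) − 6·(-68))/(302977/7200) = 1329840/302977.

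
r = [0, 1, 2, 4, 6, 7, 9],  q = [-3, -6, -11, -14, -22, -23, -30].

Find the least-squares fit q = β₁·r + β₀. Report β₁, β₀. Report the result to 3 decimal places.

Sums needed: Σr·r = 187, Σr = 29, Σ1 = 7.
Moment sums: Σr·q = -647, Σq = -109.
AᵀA·[β₁, β₀]ᵀ = Aᵀq becomes [[187, 29]; [29, 7]]·[β₁, β₀]ᵀ = [-647, -109]ᵀ.
Δ = 187·7 − 29² = 468.
β₁ = ((-647)·7 − 29·(-109))/468 = -38/13; β₀ = (187·(-109) − 29·(-647))/468 = -45/13.

β₁ = -2.923, β₀ = -3.462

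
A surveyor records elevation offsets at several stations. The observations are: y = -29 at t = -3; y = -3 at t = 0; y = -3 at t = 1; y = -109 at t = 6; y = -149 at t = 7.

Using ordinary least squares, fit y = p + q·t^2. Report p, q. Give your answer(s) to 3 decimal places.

p = -1.600, q = -3.000

From the data, Σ1 = 5, Σt^2 = 95, Σt^2·t^2 = 3779.
Moment sums: Σy = -293, Σt^2·y = -11489.
So MᵀM·[p, q]ᵀ = Mᵀy: [[5, 95]; [95, 3779]]·[p, q]ᵀ = [-293, -11489]ᵀ.
det = 5·3779 − 95² = 9870.
p = ((-293)·3779 − 95·(-11489))/9870 = -8/5; q = (5·(-11489) − 95·(-293))/9870 = -3.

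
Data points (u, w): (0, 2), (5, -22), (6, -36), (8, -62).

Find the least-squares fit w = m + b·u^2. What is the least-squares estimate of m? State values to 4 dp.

With design matrix M, MᵀM = [[4, 125]; [125, 6017]] and Mᵀw = [-118, -5814]ᵀ.
Eliminating b: 6017·(row 1) − 125·(row 2) gives 8443·m = 6017·(-118) − 125·(-5814) = 16744, so m = 16744/8443.
Then b = ((-5814) − 125·(16744/8443))/6017 = -8506/8443.

m = 1.9832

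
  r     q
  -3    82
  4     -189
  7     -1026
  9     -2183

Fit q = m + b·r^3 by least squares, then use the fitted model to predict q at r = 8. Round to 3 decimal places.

q̂ = -1532.532

Entries of XᵀX: Σ1 = 4, Σr^3 = 1109, Σr^3·r^3 = 653915.
Right-hand side: Σq = -3316, Σr^3·q = -1957635.
Normal equations: [[4, 1109]; [1109, 653915]]·[m, b]ᵀ = [-3316, -1957635]ᵀ.
Eliminating b: 653915·(row 1) − 1109·(row 2) gives 1385779·m = 653915·(-3316) − 1109·(-1957635) = 2635075, so m = 2635075/1385779.
Then b = ((-1957635) − 1109·(2635075/1385779))/653915 = -4153096/1385779.
At r = 8: q̂ = (2635075/1385779)·(1) + (-4153096/1385779)·(512) = -2123750077/1385779.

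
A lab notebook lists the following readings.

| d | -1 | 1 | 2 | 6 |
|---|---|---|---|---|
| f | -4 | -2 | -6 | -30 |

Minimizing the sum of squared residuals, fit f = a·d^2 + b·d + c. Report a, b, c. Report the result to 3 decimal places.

From the data, Σd^2·d^2 = 1314, Σd^2·d = 224, Σd^2 = 42, Σd·d = 42, Σd = 8, Σ1 = 4.
Moment sums: Σd^2·f = -1110, Σd·f = -190, Σf = -42.
XᵀX·[a, b, c]ᵀ = Xᵀf becomes [[1314, 224, 42]; [224, 42, 8]; [42, 8, 4]]·[a, b, c]ᵀ = [-1110, -190, -42]ᵀ.
Inverting the 3×3 Gram matrix, [a, b, c]ᵀ = [-1277/1549, 561/1549, -3978/1549]ᵀ.

a = -0.824, b = 0.362, c = -2.568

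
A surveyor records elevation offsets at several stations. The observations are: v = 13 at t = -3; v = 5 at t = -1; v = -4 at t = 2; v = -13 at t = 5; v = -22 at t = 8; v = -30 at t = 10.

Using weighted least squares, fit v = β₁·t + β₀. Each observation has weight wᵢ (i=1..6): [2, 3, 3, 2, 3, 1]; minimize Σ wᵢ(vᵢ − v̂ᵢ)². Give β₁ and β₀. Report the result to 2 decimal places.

β₁ = -3.15, β₀ = 2.58

Sums needed: Σwᵢ·t·t = 375, Σwᵢ·t = 41, Σwᵢ·1 = 14.
And Σwᵢ·t·v = -1075, Σwᵢ·v = -93.
Eliminating β₀: 14·(row 1) − 41·(row 2) gives 3569·β₁ = 14·(-1075) − 41·(-93) = -11237, so β₁ = -11237/3569.
Then β₀ = ((-93) − 41·(-11237/3569))/14 = 9200/3569.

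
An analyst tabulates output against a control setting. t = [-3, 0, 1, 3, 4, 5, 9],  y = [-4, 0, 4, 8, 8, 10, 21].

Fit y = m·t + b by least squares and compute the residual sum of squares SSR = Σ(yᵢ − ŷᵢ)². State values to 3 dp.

The normal equations are: 141·m + 19·b = 311;  19·m + 7·b = 47.
(Σt·t = 141, Σt = 19, Σ1 = 7, Σt·y = 311, Σy = 47.)
Δ = 141·7 − 19² = 626.
m = (311·7 − 19·47)/626 = 642/313; b = (141·47 − 19·311)/626 = 359/313.
Residuals: 315/313, -359/313, 251/313, 219/313, -423/313, -439/313, 436/313; SSR = 2878/313.

SSR = 9.195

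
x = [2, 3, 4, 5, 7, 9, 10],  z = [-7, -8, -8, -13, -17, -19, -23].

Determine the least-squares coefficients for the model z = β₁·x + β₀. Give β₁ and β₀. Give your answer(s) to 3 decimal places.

Normal-equation sums: Σx·x = 284, Σx = 40, Σ1 = 7.
Right-hand side: Σx·z = -655, Σz = -95.
AᵀA·[β₁, β₀]ᵀ = Aᵀz becomes [[284, 40]; [40, 7]]·[β₁, β₀]ᵀ = [-655, -95]ᵀ.
Δ = 284·7 − 40² = 388.
β₁ = ((-655)·7 − 40·(-95))/388 = -785/388; β₀ = (284·(-95) − 40·(-655))/388 = -195/97.

β₁ = -2.023, β₀ = -2.010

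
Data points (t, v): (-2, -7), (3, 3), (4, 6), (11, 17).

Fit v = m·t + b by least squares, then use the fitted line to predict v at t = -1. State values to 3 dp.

Compute the Gram sums: Σt·t = 150, Σt = 16, Σ1 = 4.
Moment sums: Σt·v = 234, Σv = 19.
det = 150·4 − 16² = 344.
m = (234·4 − 16·19)/344 = 79/43; b = (150·19 − 16·234)/344 = -447/172.
At t = -1: v̂ = (79/43)·(-1) + (-447/172)·(1) = -763/172.

v̂ = -4.436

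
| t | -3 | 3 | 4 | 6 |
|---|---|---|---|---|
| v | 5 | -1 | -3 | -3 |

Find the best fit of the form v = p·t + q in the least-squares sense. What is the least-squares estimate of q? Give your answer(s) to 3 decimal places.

Normal-equation sums: Σt·t = 70, Σt = 10, Σ1 = 4.
Moment sums: Σt·v = -48, Σv = -2.
AᵀA·[p, q]ᵀ = Aᵀv becomes [[70, 10]; [10, 4]]·[p, q]ᵀ = [-48, -2]ᵀ.
Δ = 70·4 − 10² = 180.
p = ((-48)·4 − 10·(-2))/180 = -43/45; q = (70·(-2) − 10·(-48))/180 = 17/9.

q = 1.889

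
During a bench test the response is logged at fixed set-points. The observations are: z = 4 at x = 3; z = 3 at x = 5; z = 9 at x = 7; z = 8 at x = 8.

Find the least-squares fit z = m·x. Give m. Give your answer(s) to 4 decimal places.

m = 1.0476

Normal-equation sums: Σx·x = 147.
Moment sums: Σx·z = 154.
Normal equations: [[147]]·[m]ᵀ = [154]ᵀ.
Hence m = 154 / 147 ≈ 1.04762.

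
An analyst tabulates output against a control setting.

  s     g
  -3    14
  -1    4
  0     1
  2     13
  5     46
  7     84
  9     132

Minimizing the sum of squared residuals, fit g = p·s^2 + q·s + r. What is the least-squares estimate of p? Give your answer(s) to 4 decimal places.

From the data, Σs^2·s^2 = 9685, Σs^2·s = 1177, Σs^2 = 169, Σs·s = 169, Σs = 19, Σ1 = 7.
And Σs^2·g = 16140, Σs·g = 1986, Σg = 294.
Normal equations: [[9685, 1177, 169]; [1177, 169, 19]; [169, 19, 7]]·[p, q, r]ᵀ = [16140, 1986, 294]ᵀ.
Row-reducing yields p = 40535/27657, q = 31856/27657, r = 96497/27657.

p = 1.4656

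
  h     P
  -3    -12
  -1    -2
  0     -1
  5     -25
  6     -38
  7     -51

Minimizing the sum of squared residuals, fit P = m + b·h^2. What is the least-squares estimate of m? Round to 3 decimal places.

m = -1.320

Normal-equation sums: Σ1 = 6, Σh^2 = 120, Σh^2·h^2 = 4404.
Right-hand side: ΣP = -129, Σh^2·P = -4602.
Δ = 6·4404 − 120² = 12024.
m = ((-129)·4404 − 120·(-4602))/12024 = -441/334; b = (6·(-4602) − 120·(-129))/12024 = -337/334.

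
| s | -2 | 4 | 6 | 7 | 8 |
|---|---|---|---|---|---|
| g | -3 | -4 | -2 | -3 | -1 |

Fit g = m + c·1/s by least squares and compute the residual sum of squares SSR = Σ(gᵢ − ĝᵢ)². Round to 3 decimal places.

Compute the Gram sums: Σ1 = 5, Σ1/s = 31/168, Σ1/s·1/s = 10621/28224.
And Σg = -13, Σ1/s·g = -65/168.
Eliminating c: (10621/28224)·(row 1) − (31/168)·(row 2) gives (3259/1764)·m = (10621/28224)·(-13) − (31/168)·(-65/168) = -68029/14112, so m = -68029/26072.
Then c = ((-65/168) − (31/168)·(-68029/26072))/(10621/28224) = 819/3259.
Residuals: -6911/26072, -37897/26072, 14793/26072, -11123/26072, 20569/13036; SSR = 67483/13036.

SSR = 5.177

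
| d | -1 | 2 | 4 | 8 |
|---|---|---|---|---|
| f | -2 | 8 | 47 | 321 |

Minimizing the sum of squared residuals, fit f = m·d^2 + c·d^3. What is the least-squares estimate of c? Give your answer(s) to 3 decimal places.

c = 0.522

Entries of MᵀM: Σd^2·d^2 = 4369, Σd^2·d^3 = 33823, Σd^3·d^3 = 266305.
For Mᵀf: Σd^2·f = 21326, Σd^3·f = 167426.
MᵀM·[m, c]ᵀ = Mᵀf becomes [[4369, 33823]; [33823, 266305]]·[m, c]ᵀ = [21326, 167426]ᵀ.
det = 4369·266305 − 33823² = 19491216.
m = (21326·266305 − 33823·167426)/19491216 = 341059/406067; c = (4369·167426 − 33823·21326)/19491216 = 211977/406067.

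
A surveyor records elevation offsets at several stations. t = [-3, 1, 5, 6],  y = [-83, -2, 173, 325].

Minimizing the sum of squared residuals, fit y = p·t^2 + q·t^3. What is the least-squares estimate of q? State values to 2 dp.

q = 2.03

Sums needed: Σt^2·t^2 = 2003, Σt^2·t^3 = 10659, Σt^3·t^3 = 63011.
Moment sums: Σt^2·y = 15276, Σt^3·y = 94064.
MᵀM·[p, q]ᵀ = Mᵀy becomes [[2003, 10659]; [10659, 63011]]·[p, q]ᵀ = [15276, 94064]ᵀ.
Eliminating q: 63011·(row 1) − 10659·(row 2) gives 12596752·p = 63011·15276 − 10659·94064 = -40072140, so p = -10018035/3149188.
Then q = (94064 − 10659·(-10018035/3149188))/63011 = 6395827/3149188.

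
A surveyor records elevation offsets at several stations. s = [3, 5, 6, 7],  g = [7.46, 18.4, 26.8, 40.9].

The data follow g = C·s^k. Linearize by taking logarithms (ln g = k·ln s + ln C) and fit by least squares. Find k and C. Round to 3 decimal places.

With ln gᵢ as the transformed response and ln sᵢ as the regressor:
XᵀX = [[10.7942, 6.4457]; [6.4457, 4]], rhs = [20.0085, 11.9214]ᵀ  (here Σln s = 6.4457, Σ(ln s)² = 10.7942, Σln g = 11.9214, Σln s·ln g = 20.0085).
Slope k = (n·Σln s·ln g − Σln s·Σln g)/(n·Σ(ln s)² − (Σln s)²) = (4·20.0085 − 6.4457·11.9214)/1.6295 = 1.95875; ln C = (Σln g − k·Σln s)/n = -0.17603, so C = exp(-0.17603) = 0.83860.

k = 1.959, C = 0.839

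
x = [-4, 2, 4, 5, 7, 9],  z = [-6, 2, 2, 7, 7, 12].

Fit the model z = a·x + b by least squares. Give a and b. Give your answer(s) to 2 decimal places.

a = 1.32, b = -1.07

The normal system MᵀM·[a, b]ᵀ = Mᵀz is [[191, 23]; [23, 6]]·[a, b]ᵀ = [228, 24]ᵀ.
det = 191·6 − 23² = 617.
a = (228·6 − 23·24)/617 = 816/617; b = (191·24 − 23·228)/617 = -660/617.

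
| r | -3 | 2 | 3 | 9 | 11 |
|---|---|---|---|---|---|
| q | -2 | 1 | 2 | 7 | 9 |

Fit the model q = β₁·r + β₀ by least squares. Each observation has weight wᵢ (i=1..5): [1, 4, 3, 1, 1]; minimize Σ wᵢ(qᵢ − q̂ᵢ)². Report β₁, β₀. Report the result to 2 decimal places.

Compute the Gram sums: Σwᵢ·r·r = 254, Σwᵢ·r = 34, Σwᵢ·1 = 10.
For AᵀWq: Σwᵢ·r·q = 194, Σwᵢ·q = 24.
det = 254·10 − 34² = 1384.
β₁ = (194·10 − 34·24)/1384 = 281/346; β₀ = (254·24 − 34·194)/1384 = -125/346.

β₁ = 0.81, β₀ = -0.36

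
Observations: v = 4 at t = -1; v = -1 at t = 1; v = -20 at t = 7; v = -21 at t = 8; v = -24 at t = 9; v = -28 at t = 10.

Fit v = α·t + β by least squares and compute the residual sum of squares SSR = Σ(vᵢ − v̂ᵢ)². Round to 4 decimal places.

SSR = 2.8290

Sums needed: Σt·t = 296, Σt = 34, Σ1 = 6.
And Σt·v = -809, Σv = -90.
Eliminating β: 6·(row 1) − 34·(row 2) gives 620·α = 6·(-809) − 34·(-90) = -1794, so α = -897/310.
Then β = ((-90) − 34·(-897/310))/6 = 433/310.
Residuals: -9/31, 77/155, -177/155, 233/310, 20/31, -143/310; SSR = 877/310.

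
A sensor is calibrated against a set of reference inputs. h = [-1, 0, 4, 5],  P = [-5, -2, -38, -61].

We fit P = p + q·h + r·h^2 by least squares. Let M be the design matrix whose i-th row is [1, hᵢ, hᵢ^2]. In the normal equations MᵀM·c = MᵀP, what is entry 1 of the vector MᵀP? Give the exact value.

-106

Entry 1 ↔ basis 1, so (MᵀP)_{1} = Σᵢ Pᵢ = (1)·(-5) + (1)·(-2) + (1)·(-38) + (1)·(-61) = -106.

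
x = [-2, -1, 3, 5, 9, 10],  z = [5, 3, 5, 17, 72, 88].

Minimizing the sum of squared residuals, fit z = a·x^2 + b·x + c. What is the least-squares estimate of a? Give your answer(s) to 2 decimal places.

a = 1.03

Entries of AᵀA: Σx^2·x^2 = 17284, Σx^2·x = 1872, Σx^2 = 220, Σx·x = 220, Σx = 24, Σ1 = 6.
And Σx^2·z = 15125, Σx·z = 1615, Σz = 190.
Row-reducing yields a = 3955/3844, b = -5135/3844, c = -1375/1922.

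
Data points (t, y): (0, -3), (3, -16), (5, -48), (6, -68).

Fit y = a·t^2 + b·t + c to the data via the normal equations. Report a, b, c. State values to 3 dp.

a = -2.129, b = 1.826, c = -2.886

Setting ∂/∂a … = 0 gives: 2002·a + 368·b + 70·c = -3792;  368·a + 70·b + 14·c = -696;  70·a + 14·b + 4·c = -135.
(Σt^2·t^2 = 2002, Σt^2·t = 368, Σt^2 = 70, Σt·t = 70, Σt = 14, Σ1 = 4, Σt^2·y = -3792, Σt·y = -696, Σy = -135.)
Row-reducing yields a = -281/132, b = 241/132, c = -127/44.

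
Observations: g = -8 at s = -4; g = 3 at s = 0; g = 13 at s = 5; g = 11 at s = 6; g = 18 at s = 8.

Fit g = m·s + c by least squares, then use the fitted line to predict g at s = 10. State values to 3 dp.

ĝ = 21.692

Normal-equation sums: Σs·s = 141, Σs = 15, Σ1 = 5.
And Σs·g = 307, Σg = 37.
So XᵀX·[m, c]ᵀ = Xᵀg: [[141, 15]; [15, 5]]·[m, c]ᵀ = [307, 37]ᵀ.
Determinant 141·5 − 15² = 480.
m = (307·5 − 15·37)/480 = 49/24; c = (141·37 − 15·307)/480 = 51/40.
At s = 10: ĝ = (49/24)·(10) + (51/40)·(1) = 2603/120.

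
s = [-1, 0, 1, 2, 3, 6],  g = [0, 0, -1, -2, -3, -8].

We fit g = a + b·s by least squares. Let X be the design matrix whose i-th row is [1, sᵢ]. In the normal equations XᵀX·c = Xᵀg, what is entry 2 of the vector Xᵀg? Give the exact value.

-62

Entry 2 ↔ basis s, so (Xᵀg)_{2} = Σᵢ (s)·gᵢ = (-1)·(0) + (0)·(0) + (1)·(-1) + (2)·(-2) + (3)·(-3) + (6)·(-8) = -62.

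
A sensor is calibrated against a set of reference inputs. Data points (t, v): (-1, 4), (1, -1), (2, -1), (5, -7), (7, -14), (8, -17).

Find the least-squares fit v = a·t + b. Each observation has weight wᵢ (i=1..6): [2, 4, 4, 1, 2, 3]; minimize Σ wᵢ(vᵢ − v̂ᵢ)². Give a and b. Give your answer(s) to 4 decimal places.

Normal-equation sums: Σwᵢ·t·t = 337, Σwᵢ·t = 53, Σwᵢ·1 = 16.
For XᵀWv: Σwᵢ·t·v = -659, Σwᵢ·v = -86.
Normal equations: [[337, 53]; [53, 16]]·[a, b]ᵀ = [-659, -86]ᵀ.
Δ = 337·16 − 53² = 2583.
a = ((-659)·16 − 53·(-86))/2583 = -146/63; b = (337·(-86) − 53·(-659))/2583 = 145/63.

a = -2.3175, b = 2.3016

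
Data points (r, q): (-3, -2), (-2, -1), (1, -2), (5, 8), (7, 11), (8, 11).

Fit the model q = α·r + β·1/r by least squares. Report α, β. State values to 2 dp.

The normal equations are: 152·α + 6·β = 211;  6·α + (1014049/705600)·β = 3119/840.
(Σr·r = 152, Σr·1/r = 6, Σ1/r·1/r = 1014049/705600, Σr·q = 211, Σ1/r·q = 3119/840.)
det = 152·(1014049/705600) − 6² = 16091731/88200.
α = (211·(1014049/705600) − 6·(3119/840))/(16091731/88200) = 198244579/128733848; β = (152·(3119/840) − 6·211)/(16091731/88200) = -61881960/16091731.

α = 1.54, β = -3.85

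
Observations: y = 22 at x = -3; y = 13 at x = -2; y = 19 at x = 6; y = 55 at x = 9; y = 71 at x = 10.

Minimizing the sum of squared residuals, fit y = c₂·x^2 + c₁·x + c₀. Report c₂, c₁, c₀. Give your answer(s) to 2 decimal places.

Forming AᵀA = [[17954, 1910, 230]; [1910, 230, 20]; [230, 20, 5]] and Aᵀy = [12489, 1227, 180]ᵀ gives AᵀA·[c₂, c₁, c₀]ᵀ = Aᵀy.
Inverting the 3×3 Gram matrix, [c₂, c₁, c₀]ᵀ = [719/700, -11897/3500, 587/250]ᵀ.

c₂ = 1.03, c₁ = -3.40, c₀ = 2.35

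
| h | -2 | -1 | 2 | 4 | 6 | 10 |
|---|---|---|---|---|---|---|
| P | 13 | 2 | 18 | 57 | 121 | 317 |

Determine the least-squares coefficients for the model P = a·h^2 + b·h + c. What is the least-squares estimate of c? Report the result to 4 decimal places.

Setting ∂/∂a … = 0 gives: 11585·a + 1279·b + 161·c = 37094;  1279·a + 161·b + 19·c = 4132;  161·a + 19·b + 6·c = 528.
Inverting the 3×3 Gram matrix, [a, b, c]ᵀ = [83911/28184, 3655/2168, 19529/7046]ᵀ.

c = 2.7716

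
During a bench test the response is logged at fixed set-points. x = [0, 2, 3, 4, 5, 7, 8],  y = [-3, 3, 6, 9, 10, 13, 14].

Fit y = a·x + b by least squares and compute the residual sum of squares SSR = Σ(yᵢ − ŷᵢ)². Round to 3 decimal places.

SSR = 10.540

Setting ∂/∂a … = 0 gives: 167·a + 29·b = 313;  29·a + 7·b = 52.
(Σx·x = 167, Σx = 29, Σ1 = 7, Σx·y = 313, Σy = 52.)
Eliminating b: 7·(row 1) − 29·(row 2) gives 328·a = 7·313 − 29·52 = 683, so a = 683/328.
Then b = (52 − 29·(683/328))/7 = -393/328.
Residuals: -591/328, 11/328, 39/41, 613/328, 129/164, -31/82, -479/328; SSR = 3457/328.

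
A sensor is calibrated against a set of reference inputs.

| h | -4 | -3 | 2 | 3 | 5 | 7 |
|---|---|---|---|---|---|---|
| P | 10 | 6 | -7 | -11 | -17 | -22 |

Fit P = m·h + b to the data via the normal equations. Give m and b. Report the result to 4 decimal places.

m = -2.8916, b = -2.0140

Entries of AᵀA: Σh·h = 112, Σh = 10, Σ1 = 6.
For AᵀP: Σh·P = -344, ΣP = -41.
Normal equations: [[112, 10]; [10, 6]]·[m, b]ᵀ = [-344, -41]ᵀ.
Eliminating b: 6·(row 1) − 10·(row 2) gives 572·m = 6·(-344) − 10·(-41) = -1654, so m = -827/286.
Then b = ((-41) − 10·(-827/286))/6 = -288/143.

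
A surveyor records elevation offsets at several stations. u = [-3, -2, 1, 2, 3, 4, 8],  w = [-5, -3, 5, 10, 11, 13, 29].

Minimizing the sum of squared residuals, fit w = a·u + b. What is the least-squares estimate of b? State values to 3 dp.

b = 2.933

AᵀA·[a, b]ᵀ = Aᵀw reads: 107·a + 13·b = 363;  13·a + 7·b = 60.
(Σu·u = 107, Σu = 13, Σ1 = 7, Σu·w = 363, Σw = 60.)
Determinant 107·7 − 13² = 580.
a = (363·7 − 13·60)/580 = 1761/580; b = (107·60 − 13·363)/580 = 1701/580.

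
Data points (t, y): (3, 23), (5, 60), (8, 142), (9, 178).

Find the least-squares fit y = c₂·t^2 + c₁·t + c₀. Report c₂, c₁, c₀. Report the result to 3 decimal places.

Normal-equation sums: Σt^2·t^2 = 11363, Σt^2·t = 1393, Σt^2 = 179, Σt·t = 179, Σt = 25, Σ1 = 4.
And Σt^2·y = 25213, Σt·y = 3107, Σy = 403.
Normal equations: [[11363, 1393, 179]; [1393, 179, 25]; [179, 25, 4]]·[c₂, c₁, c₀]ᵀ = [25213, 3107, 403]ᵀ.
Solving the 3×3 system (Gaussian elimination) gives c₂ = 221/118, c₁ = 387/118, c₀ = -210/59.

c₂ = 1.873, c₁ = 3.280, c₀ = -3.559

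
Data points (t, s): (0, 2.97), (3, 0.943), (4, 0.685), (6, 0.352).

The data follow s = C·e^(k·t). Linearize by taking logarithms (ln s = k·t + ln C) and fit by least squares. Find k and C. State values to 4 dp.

k = -0.3562, C = 2.8847

Taking logs, ln s = k·t + ln C, so regress ln s on t.
Sums: Σt = 13.0000, Σ(t)² = 61.0000, Σln s = -0.3926, Σt·ln s = -7.9542.
Normal system: [[61.0000, 13.0000]; [13.0000, 4]]·[k, ln C]ᵀ = [-7.9542, -0.3926]ᵀ.
Slope k = (n·Σt·ln s − Σt·Σln s)/(n·Σ(t)² − (Σt)²) = (4·-7.9542 − 13.0000·-0.3926)/75.0000 = -0.35617; ln C = (Σln s − k·Σt)/n = 1.05942, so C = exp(1.05942) = 2.88469.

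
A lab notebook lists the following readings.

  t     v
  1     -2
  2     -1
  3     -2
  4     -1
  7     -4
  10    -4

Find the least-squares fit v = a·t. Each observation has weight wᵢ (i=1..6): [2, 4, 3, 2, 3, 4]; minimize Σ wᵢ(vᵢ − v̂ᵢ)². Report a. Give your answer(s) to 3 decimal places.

With design matrix M, MᵀWM = [[624]] and MᵀWv = [-282]ᵀ.
Hence a = -282 / 624 ≈ -0.451923.

a = -0.452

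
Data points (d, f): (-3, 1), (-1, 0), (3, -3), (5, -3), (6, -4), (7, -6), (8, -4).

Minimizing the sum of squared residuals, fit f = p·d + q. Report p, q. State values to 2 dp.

Sums needed: Σd·d = 193, Σd = 25, Σ1 = 7.
For Mᵀf: Σd·f = -125, Σf = -19.
Normal equations: [[193, 25]; [25, 7]]·[p, q]ᵀ = [-125, -19]ᵀ.
Eliminating q: 7·(row 1) − 25·(row 2) gives 726·p = 7·(-125) − 25·(-19) = -400, so p = -200/363.
Then q = ((-19) − 25·(-200/363))/7 = -271/363.

p = -0.55, q = -0.75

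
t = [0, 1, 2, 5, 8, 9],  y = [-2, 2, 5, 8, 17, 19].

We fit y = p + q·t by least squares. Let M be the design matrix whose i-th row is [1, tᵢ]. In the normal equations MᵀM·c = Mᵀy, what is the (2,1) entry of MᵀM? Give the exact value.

25

Row 2 ↔ basis t, column 1 ↔ basis 1, so (MᵀM)_{2,1} = Σᵢ t = (0)·(1) + (1)·(1) + (2)·(1) + (5)·(1) + (8)·(1) + (9)·(1) = 25.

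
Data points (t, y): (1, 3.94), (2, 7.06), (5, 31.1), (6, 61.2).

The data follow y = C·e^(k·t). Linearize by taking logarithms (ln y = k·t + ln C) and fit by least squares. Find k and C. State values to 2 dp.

k = 0.53, C = 2.34

Linearized form: ln y = k·t + ln C. From the 4 transformed points,
XᵀX = [[66.0000, 14.0000]; [14.0000, 4]], rhs = [47.1510, 10.8770]ᵀ  (here Σt = 14.0000, Σ(t)² = 66.0000, Σln y = 10.8770, Σt·ln y = 47.1510).
Slope k = (n·Σt·ln y − Σt·Σln y)/(n·Σ(t)² − (Σt)²) = (4·47.1510 − 14.0000·10.8770)/68.0000 = 0.53421; ln C = (Σln y − k·Σt)/n = 0.84951, so C = exp(0.84951) = 2.33851.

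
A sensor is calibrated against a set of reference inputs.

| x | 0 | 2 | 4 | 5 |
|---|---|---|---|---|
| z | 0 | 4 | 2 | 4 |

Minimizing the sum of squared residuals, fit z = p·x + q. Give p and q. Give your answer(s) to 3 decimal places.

p = 0.576, q = 0.915

Normal-equation sums: Σx·x = 45, Σx = 11, Σ1 = 4.
Right-hand side: Σx·z = 36, Σz = 10.
Normal equations: [[45, 11]; [11, 4]]·[p, q]ᵀ = [36, 10]ᵀ.
Eliminating q: 4·(row 1) − 11·(row 2) gives 59·p = 4·36 − 11·10 = 34, so p = 34/59.
Then q = (10 − 11·(34/59))/4 = 54/59.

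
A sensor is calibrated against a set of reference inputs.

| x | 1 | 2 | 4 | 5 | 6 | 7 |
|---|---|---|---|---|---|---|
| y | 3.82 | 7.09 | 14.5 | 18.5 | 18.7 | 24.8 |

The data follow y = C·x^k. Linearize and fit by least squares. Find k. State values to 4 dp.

k = 0.9482

Linearized form: ln y = k·ln x + ln C. From the 6 transformed points,
XᵀX = [[11.9895, 7.4265]; [7.4265, 6]], rhs = [21.2560, 15.0302]ᵀ  (here Σln x = 7.4265, Σ(ln x)² = 11.9895, Σln y = 15.0302, Σln x·ln y = 21.2560).
Δ = 11.9895·6 − (7.4265)² = 16.7835; k = (21.2560·6 − 7.4265·15.0302)/16.7835 = 0.94815, ln C = (11.9895·15.0302 − 7.4265·21.2560)/16.7835 = 1.33145.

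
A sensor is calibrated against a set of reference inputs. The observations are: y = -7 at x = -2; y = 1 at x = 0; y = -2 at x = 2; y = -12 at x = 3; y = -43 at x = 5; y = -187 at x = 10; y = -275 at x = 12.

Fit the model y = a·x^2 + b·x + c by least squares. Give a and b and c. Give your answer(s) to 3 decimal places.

Entries of MᵀM: Σx^2·x^2 = 31474, Σx^2·x = 2880, Σx^2 = 286, Σx·x = 286, Σx = 30, Σ1 = 7.
And Σx^2·y = -59519, Σx·y = -5411, Σy = -525.
Inverting the 3×3 Gram matrix, [a, b, c]ᵀ = [-2673829/1325346, 495163/441782, 1738841/662673]ᵀ.

a = -2.017, b = 1.121, c = 2.624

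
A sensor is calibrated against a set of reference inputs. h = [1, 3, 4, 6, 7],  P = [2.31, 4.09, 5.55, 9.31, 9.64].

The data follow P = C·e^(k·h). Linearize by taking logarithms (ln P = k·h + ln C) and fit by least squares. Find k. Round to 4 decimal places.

Let Y = ln P. Fitting Y = k·h + ln C by least squares:
Over the data: Σh = 21.0000, Σ(h)² = 111.0000, Σln P = 8.4566, Σh·ln P = 41.1661.
Normal system: [[111.0000, 21.0000]; [21.0000, 5]]·[k, ln C]ᵀ = [41.1661, 8.4566]ᵀ.
Δ = 111.0000·5 − (21.0000)² = 114.0000; k = (41.1661·5 − 21.0000·8.4566)/114.0000 = 0.24773, ln C = (111.0000·8.4566 − 21.0000·41.1661)/114.0000 = 0.65084.

k = 0.2477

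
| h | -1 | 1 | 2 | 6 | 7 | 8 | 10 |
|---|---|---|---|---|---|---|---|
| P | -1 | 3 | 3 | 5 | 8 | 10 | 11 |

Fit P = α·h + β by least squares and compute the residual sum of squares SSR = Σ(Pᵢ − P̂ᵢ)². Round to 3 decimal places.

SSR = 6.783

With design matrix X, XᵀX = [[255, 33]; [33, 7]] and XᵀP = [286, 39]ᵀ.
Eliminating β: 7·(row 1) − 33·(row 2) gives 696·α = 7·286 − 33·39 = 715, so α = 715/696.
Then β = (39 − 33·(715/696))/7 = 169/232.
Residuals: -61/87, 433/348, 151/696, -439/232, 7/87, 733/696, -1/696; SSR = 4721/696.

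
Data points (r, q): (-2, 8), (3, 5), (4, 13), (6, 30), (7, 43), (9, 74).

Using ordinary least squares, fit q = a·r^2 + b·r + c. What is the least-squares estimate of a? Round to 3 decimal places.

The normal system AᵀA·[a, b, c]ᵀ = Aᵀq is [[10611, 1371, 195]; [1371, 195, 27]; [195, 27, 6]]·[a, b, c]ᵀ = [9466, 1198, 173]ᵀ.
Row-reducing yields a = 599/560, b = -2477/1680, c = 74/105.

a = 1.070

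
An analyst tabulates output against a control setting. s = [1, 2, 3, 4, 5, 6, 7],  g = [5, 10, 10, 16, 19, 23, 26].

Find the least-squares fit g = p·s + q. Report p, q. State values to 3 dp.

Forming AᵀA = [[140, 28]; [28, 7]] and Aᵀg = [534, 109]ᵀ gives AᵀA·[p, q]ᵀ = Aᵀg.
det = 140·7 − 28² = 196.
p = (534·7 − 28·109)/196 = 7/2; q = (140·109 − 28·534)/196 = 11/7.

p = 3.500, q = 1.571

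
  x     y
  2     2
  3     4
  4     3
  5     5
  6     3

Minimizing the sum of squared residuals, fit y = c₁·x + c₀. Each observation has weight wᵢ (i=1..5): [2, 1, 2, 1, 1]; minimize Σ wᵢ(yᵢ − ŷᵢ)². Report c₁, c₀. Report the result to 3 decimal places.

Compute the Gram sums: Σwᵢ·x·x = 110, Σwᵢ·x = 26, Σwᵢ·1 = 7.
For MᵀWy: Σwᵢ·x·y = 87, Σwᵢ·y = 22.
Normal equations: [[110, 26]; [26, 7]]·[c₁, c₀]ᵀ = [87, 22]ᵀ.
Eliminating c₀: 7·(row 1) − 26·(row 2) gives 94·c₁ = 7·87 − 26·22 = 37, so c₁ = 37/94.
Then c₀ = (22 − 26·(37/94))/7 = 79/47.

c₁ = 0.394, c₀ = 1.681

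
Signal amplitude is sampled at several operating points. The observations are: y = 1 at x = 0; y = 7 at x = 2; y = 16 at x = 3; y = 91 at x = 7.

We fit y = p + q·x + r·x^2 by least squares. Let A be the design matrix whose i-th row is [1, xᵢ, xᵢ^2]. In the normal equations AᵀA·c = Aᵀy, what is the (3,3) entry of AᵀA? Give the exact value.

Row 3 ↔ basis x^2, column 3 ↔ basis x^2, so (AᵀA)_{3,3} = Σᵢ (x^2)·(x^2) = (0)·(0) + (4)·(4) + (9)·(9) + (49)·(49) = 2498.

2498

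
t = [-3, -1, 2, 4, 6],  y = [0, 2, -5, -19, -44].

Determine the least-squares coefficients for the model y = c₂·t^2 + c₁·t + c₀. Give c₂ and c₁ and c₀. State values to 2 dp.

Setting ∂/∂c₂ … = 0 gives: 1650·c₂ + 260·c₁ + 66·c₀ = -1906;  260·c₂ + 66·c₁ + 8·c₀ = -352;  66·c₂ + 8·c₁ + 5·c₀ = -66.
Solving the 3×3 system (Gaussian elimination) gives c₂ = -21259/21991, c₁ = -40154/21991, c₀ = 54584/21991.

c₂ = -0.97, c₁ = -1.83, c₀ = 2.48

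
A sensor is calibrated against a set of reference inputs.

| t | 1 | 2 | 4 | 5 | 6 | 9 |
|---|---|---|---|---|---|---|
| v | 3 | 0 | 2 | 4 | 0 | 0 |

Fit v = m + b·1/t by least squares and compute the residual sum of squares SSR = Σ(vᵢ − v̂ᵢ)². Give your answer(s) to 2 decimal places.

Normal-equation sums: Σ1 = 6, Σ1/t = 401/180, Σ1/t·1/t = 45121/32400.
Moment sums: Σv = 9, Σ1/t·v = 43/10.
Eliminating b: (45121/32400)·(row 1) − (401/180)·(row 2) gives (4397/1296)·m = (45121/32400)·9 − (401/180)·(43/10) = 709/240, so m = 19143/21985.
Then b = ((43/10) − (401/180)·(19143/21985))/(45121/32400) = 7452/4397.
Residuals: 9552/21985, -37773/21985, 15512/21985, 12269/4397, -25353/21985, -23283/21985; SSR = 61012/4397.

SSR = 13.88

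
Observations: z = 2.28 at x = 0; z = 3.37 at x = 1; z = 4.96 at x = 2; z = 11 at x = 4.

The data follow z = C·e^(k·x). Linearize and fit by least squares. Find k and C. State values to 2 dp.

Taking logs, ln z = k·x + ln C, so regress ln z on x.
Σx = 7.0000, Σ(x)² = 21.0000, Σln z = 6.0384, Σx·ln z = 14.0093.
Equations: 21.0000·k + 7.0000·ln C = 14.0093;  7.0000·k + 4·ln C = 6.0384.
Δ = 21.0000·4 − (7.0000)² = 35.0000; k = (14.0093·4 − 7.0000·6.0384)/35.0000 = 0.39339, ln C = (21.0000·6.0384 − 7.0000·14.0093)/35.0000 = 0.82117, so C = exp(0.82117) = 2.27316.

k = 0.39, C = 2.27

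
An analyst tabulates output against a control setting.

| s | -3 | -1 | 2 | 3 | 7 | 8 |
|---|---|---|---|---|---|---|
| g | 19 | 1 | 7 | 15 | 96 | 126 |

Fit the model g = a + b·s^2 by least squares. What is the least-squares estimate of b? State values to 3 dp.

The normal equations are: 6·a + 136·b = 264;  136·a + 6676·b = 13103.
det = 6·6676 − 136² = 21560.
a = (264·6676 − 136·13103)/21560 = -349/385; b = (6·13103 − 136·264)/21560 = 3051/1540.

b = 1.981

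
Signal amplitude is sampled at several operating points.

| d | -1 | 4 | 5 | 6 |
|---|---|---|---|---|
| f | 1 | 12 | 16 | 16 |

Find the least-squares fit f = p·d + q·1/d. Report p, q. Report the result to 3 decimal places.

p = 3.057, q = -3.858

The normal equations are: 78·p + 4·q = 223;  4·p + (4069/3600)·q = 118/15.
Determinant 78·(4069/3600) − 4² = 43297/600.
p = (223·(4069/3600) − 4·(118/15))/(43297/600) = 27383/8958; q = (78·(118/15) − 4·223)/(43297/600) = -5760/1493.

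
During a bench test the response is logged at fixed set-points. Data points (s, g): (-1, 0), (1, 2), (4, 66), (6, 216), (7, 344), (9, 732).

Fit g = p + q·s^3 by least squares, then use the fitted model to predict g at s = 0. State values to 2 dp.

ĝ = 0.85

With design matrix M, MᵀM = [[6, 1352]; [1352, 699844]] and Mᵀg = [1360, 702502]ᵀ.
Δ = 6·699844 − 1352² = 2371160.
p = (1360·699844 − 1352·702502)/2371160 = 250642/296395; q = (6·702502 − 1352·1360)/2371160 = 594073/592790.
At s = 0: ĝ = (250642/296395)·(1) + (594073/592790)·(0) = 250642/296395.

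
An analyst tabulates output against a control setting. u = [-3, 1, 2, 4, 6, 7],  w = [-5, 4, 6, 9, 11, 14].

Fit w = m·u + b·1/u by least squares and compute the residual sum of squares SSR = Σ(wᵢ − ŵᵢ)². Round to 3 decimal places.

SSR = 4.710

Entries of AᵀA: Σu·u = 115, Σu·1/u = 6, Σ1/u·1/u = 10385/7056.
Moment sums: Σu·w = 231, Σ1/u·w = 59/4.
det = 115·(10385/7056) − 6² = 940259/7056.
m = (231·(10385/7056) − 6·(59/4))/(940259/7056) = 1774479/940259; b = (115·(59/4) − 6·231)/(940259/7056) = 2189124/940259.
Residuals: 1351850/940259, -202567/940259, 998034/940259, 817134/940259, -668879/940259, 429541/940259; SSR = 4428797/940259.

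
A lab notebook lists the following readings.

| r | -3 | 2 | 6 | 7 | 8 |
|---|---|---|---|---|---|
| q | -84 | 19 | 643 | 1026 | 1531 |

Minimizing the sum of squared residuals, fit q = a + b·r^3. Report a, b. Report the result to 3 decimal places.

a = -3.986, b = 2.999

The normal equations are: 5·a + 1052·b = 3135;  1052·a + 427242·b = 1277098.
Determinant 5·427242 − 1052² = 1029506.
a = (3135·427242 − 1052·1277098)/1029506 = -2051713/514753; b = (5·1277098 − 1052·3135)/1029506 = 1543735/514753.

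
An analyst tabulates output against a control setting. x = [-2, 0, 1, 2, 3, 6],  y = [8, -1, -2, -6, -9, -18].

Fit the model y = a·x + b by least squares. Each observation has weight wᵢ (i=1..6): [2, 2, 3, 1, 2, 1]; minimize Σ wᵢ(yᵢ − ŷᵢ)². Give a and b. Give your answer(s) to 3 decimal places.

Normal-equation sums: Σwᵢ·x·x = 69, Σwᵢ·x = 13, Σwᵢ·1 = 11.
For MᵀWy: Σwᵢ·x·y = -212, Σwᵢ·y = -34.
Eliminating b: 11·(row 1) − 13·(row 2) gives 590·a = 11·(-212) − 13·(-34) = -1890, so a = -189/59.
Then b = ((-34) − 13·(-189/59))/11 = 41/59.

a = -3.203, b = 0.695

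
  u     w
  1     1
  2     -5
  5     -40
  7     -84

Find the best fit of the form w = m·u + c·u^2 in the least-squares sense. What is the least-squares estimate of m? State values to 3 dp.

m = 1.875

Entries of AᵀA: Σu·u = 79, Σu·u^2 = 477, Σu^2·u^2 = 3043.
Right-hand side: Σu·w = -797, Σu^2·w = -5135.
AᵀA·[m, c]ᵀ = Aᵀw becomes [[79, 477]; [477, 3043]]·[m, c]ᵀ = [-797, -5135]ᵀ.
Eliminating c: 3043·(row 1) − 477·(row 2) gives 12868·m = 3043·(-797) − 477·(-5135) = 24124, so m = 6031/3217.
Then c = ((-5135) − 477·(6031/3217))/3043 = -6374/3217.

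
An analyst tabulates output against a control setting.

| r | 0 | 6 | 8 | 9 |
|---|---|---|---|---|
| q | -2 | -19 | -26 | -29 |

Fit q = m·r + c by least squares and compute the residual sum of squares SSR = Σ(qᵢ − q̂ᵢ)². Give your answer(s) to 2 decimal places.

SSR = 0.75

The normal equations are: 181·m + 23·c = -583;  23·m + 4·c = -76.
Δ = 181·4 − 23² = 195.
m = ((-583)·4 − 23·(-76))/195 = -584/195; c = (181·(-76) − 23·(-583))/195 = -347/195.
Residuals: -43/195, 146/195, -17/65, -4/15; SSR = 146/195.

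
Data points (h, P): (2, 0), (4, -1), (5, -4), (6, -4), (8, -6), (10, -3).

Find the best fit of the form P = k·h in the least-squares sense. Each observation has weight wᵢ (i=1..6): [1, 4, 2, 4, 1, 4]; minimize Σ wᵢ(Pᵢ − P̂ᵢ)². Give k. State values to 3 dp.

k = -0.441

Entries of AᵀWA: Σwᵢ·h·h = 726.
Right-hand side: Σwᵢ·h·P = -320.
Normal equations: [[726]]·[k]ᵀ = [-320]ᵀ.
Hence k = -320 / 726 ≈ -0.440771.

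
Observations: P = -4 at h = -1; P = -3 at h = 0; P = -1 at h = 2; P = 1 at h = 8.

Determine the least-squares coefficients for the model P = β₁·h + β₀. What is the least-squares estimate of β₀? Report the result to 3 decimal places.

MᵀM·[β₁, β₀]ᵀ = MᵀP reads: 69·β₁ + 9·β₀ = 10;  9·β₁ + 4·β₀ = -7.
Δ = 69·4 − 9² = 195.
β₁ = (10·4 − 9·(-7))/195 = 103/195; β₀ = (69·(-7) − 9·10)/195 = -191/65.

β₀ = -2.938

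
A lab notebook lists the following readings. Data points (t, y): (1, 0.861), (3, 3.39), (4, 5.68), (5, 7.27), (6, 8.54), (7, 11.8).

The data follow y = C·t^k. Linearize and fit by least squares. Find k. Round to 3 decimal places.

Taking logs, ln y = k·ln t + ln C, so regress ln y on ln t.
AᵀA = [[12.7160, 7.8320]; [7.8320, 6]], rhs = [15.5875, 9.4047]ᵀ  (here Σln t = 7.8320, Σ(ln t)² = 12.7160, Σln y = 9.4047, Σln t·ln y = 15.5875).
Solving (det = 14.9557): k = 1.32838, ln C = -0.16652.

k = 1.328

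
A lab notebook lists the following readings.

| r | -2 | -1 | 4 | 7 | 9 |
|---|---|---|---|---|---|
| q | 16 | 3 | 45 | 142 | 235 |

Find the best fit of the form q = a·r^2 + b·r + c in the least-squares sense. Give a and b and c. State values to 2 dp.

a = 3.01, b = -0.98, c = 0.68

Compute the Gram sums: Σr^2·r^2 = 9235, Σr^2·r = 1127, Σr^2 = 151, Σr·r = 151, Σr = 17, Σ1 = 5.
For Mᵀq: Σr^2·q = 26780, Σr·q = 3254, Σq = 441.
Row-reducing yields a = 445043/147966, b = -11107/11382, c = 16872/24661.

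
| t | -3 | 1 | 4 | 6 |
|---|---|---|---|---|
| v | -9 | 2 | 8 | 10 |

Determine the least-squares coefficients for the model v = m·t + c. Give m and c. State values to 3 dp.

The normal system AᵀA·[m, c]ᵀ = Aᵀv is [[62, 8]; [8, 4]]·[m, c]ᵀ = [121, 11]ᵀ.
Δ = 62·4 − 8² = 184.
m = (121·4 − 8·11)/184 = 99/46; c = (62·11 − 8·121)/184 = -143/92.

m = 2.152, c = -1.554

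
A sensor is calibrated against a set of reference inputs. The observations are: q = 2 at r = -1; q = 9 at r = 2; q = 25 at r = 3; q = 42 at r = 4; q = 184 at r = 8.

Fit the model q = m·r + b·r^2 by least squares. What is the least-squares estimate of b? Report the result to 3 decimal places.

b = 3.007

The normal system MᵀM·[m, b]ᵀ = Mᵀq is [[94, 610]; [610, 4450]]·[m, b]ᵀ = [1731, 12711]ᵀ.
det = 94·4450 − 610² = 46200.
m = (1731·4450 − 610·12711)/46200 = -423/385; b = (94·12711 − 610·1731)/46200 = 11577/3850.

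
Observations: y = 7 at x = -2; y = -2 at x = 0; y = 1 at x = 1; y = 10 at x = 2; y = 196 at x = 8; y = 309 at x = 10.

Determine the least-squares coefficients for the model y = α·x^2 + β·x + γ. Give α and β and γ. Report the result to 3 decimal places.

α = 3.051, β = 0.628, γ = -3.113

The normal system AᵀA·[α, β, γ]ᵀ = Aᵀy is [[14129, 1513, 173]; [1513, 173, 19]; [173, 19, 6]]·[α, β, γ]ᵀ = [43513, 4665, 521]ᵀ.
Solving the 3×3 system (Gaussian elimination) gives α = 228433/74883, β = 47050/74883, γ = -77712/24961.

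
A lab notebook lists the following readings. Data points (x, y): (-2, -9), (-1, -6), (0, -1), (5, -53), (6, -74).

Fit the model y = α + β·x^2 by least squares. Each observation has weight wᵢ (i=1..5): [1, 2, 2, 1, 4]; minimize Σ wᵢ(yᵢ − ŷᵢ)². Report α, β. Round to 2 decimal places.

The normal system AᵀWA·[α, β]ᵀ = AᵀWy is [[10, 175]; [175, 5827]]·[α, β]ᵀ = [-372, -12029]ᵀ.
det = 10·5827 − 175² = 27645.
α = ((-372)·5827 − 175·(-12029))/27645 = -62569/27645; β = (10·(-12029) − 175·(-372))/27645 = -11038/5529.

α = -2.26, β = -2.00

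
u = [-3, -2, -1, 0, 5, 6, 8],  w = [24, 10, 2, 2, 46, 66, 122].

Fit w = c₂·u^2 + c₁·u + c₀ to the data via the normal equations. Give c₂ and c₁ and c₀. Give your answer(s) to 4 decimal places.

c₂ = 2.0629, c₁ = -1.3062, c₀ = 0.3191

Normal-equation sums: Σu^2·u^2 = 6115, Σu^2·u = 817, Σu^2 = 139, Σu·u = 139, Σu = 13, Σ1 = 7.
For Mᵀw: Σu^2·w = 11592, Σu·w = 1508, Σw = 272.
Inverting the 3×3 Gram matrix, [c₂, c₁, c₀]ᵀ = [21964/10647, -13907/10647, 3397/10647]ᵀ.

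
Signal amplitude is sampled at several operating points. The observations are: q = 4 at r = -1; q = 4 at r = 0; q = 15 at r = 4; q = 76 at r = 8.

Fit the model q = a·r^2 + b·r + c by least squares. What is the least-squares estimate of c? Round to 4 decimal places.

Setting ∂/∂a … = 0 gives: 4353·a + 575·b + 81·c = 5108;  575·a + 81·b + 11·c = 664;  81·a + 11·b + 4·c = 99.
Inverting the 3×3 Gram matrix, [a, b, c]ᵀ = [2437/1699, -3800/1699, 3151/1699]ᵀ.

c = 1.8546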